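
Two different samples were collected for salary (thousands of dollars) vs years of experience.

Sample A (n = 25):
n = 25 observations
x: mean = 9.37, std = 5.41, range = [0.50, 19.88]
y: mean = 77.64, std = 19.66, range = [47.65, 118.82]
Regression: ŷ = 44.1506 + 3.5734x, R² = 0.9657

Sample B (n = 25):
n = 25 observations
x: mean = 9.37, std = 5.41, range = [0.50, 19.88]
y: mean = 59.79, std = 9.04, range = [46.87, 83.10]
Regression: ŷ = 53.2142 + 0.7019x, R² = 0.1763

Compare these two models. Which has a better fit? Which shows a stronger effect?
Model A has the better fit (R² = 0.9657 vs 0.1763). Model A shows the stronger effect (|β₁| = 3.5734 vs 0.7019).

Model Comparison:

Which explains more variance? (R²)
- Model A: R² = 0.9657 → 96.57% of variance in salary explained
- Model B: R² = 0.1763 → 17.63% of variance in salary explained
- 0.9657 > 0.1763 → Model A has the better fit

Effect size (slope magnitude):
- Model A: β₁ = 3.5734 → predicted salary rises 3.5734 thousand dollars per additional year of experience
- Model B: β₁ = 0.7019 → predicted salary rises 0.7019 thousand dollars per additional year of experience
- |3.5734| > |0.7019| → Model A shows the stronger marginal effect

Note: A steeper slope doesn't make a better model if the scatter around the line is large.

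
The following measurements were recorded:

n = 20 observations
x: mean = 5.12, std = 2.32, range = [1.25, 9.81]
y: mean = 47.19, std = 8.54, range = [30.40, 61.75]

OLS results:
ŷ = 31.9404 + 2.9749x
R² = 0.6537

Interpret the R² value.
About 65.37% of the variability in y is accounted for by the regression on x (R² = 0.6537) — a moderate linear fit.

R² (coefficient of determination) measures the proportion of variance in y explained by the regression model.

Here R² = 0.6537:
- Explained: 65.37% of the variation in y
- Unexplained (residual): 100% − 65.37% = 34.63%
- Rule of thumb (below 0.3 weak; 0.3 to below 0.7 moderate; 0.7 and above strong) → moderate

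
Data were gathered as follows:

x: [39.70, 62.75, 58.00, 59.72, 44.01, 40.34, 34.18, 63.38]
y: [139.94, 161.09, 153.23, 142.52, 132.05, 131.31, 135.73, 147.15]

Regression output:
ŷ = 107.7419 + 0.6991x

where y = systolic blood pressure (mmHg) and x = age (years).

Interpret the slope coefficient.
For each additional year of age, predicted blood pressure increases by approximately 0.6991 mmHg.

The slope β₁ = 0.6991 gives the rate at which the fitted blood pressure changes with age.

Interpretation:
- Age up by 1 year → predicted blood pressure increases by 0.6991 mmHg
- This is a linear approximation: the same per-unit change is assumed across the whole observed x range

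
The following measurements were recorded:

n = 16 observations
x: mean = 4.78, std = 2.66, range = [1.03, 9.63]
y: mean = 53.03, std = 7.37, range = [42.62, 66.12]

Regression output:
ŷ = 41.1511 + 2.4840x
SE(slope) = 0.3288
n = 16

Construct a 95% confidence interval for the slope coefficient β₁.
The 95% CI for β₁ is (1.7788, 3.1892)

Confidence interval for the slope:

The 95% CI for β₁ is: β̂₁ ± t*(α/2, n-2) × SE(β̂₁)

Step 1: Find critical t-value
- Confidence level = 0.95
- Degrees of freedom = n - 2 = 16 - 2 = 14
- t*(α/2, 14) = 2.1448

Step 2: Calculate margin of error
Margin = 2.1448 × 0.3288 = 0.7052

Step 3: Construct interval
CI = 2.4840 ± 0.7052
CI = (1.7788, 3.1892)

Interpretation: each one-unit increase in x is associated with a change in mean y of between 1.7788 and 3.1892, with 95% confidence.
Both endpoints are positive, so the data support a genuinely positive slope at this confidence level.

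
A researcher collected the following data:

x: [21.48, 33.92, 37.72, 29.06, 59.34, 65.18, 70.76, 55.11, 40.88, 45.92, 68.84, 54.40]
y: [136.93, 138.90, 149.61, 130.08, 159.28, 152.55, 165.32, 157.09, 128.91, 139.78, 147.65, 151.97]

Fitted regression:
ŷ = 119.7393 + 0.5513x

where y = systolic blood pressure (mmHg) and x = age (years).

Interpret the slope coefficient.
On average, blood pressure is about 0.5513 mmHg higher for every extra year of age.

β₁ = 0.5513 is the change in predicted blood pressure (mmHg) per additional year of age.

Interpretation:
- Age up by 1 year → predicted blood pressure increases by 0.5513 mmHg
- The effect is assumed constant over the observed range of x (linearity)

The intercept β₀ = 119.7393 is the predicted blood pressure when age = 0; since the smallest observed x is 21.48, this is an extrapolation and mainly anchors the line.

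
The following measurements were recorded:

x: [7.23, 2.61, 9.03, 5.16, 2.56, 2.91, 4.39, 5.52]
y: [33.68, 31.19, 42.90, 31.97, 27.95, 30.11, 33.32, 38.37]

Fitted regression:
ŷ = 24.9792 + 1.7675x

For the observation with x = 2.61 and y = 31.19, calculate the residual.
Residual = 1.5976

The residual is the difference between the actual value and the predicted value:

Residual = y - ŷ

Step 1: Calculate predicted value
ŷ = 24.9792 + 1.7675 × 2.61
ŷ = 29.5924

Step 2: Calculate residual
Residual = 31.19 - 29.5924
Residual = 1.5976

The residual is positive, so the observed y = 31.19 sits above the regression line (the line underestimates it by 1.5976).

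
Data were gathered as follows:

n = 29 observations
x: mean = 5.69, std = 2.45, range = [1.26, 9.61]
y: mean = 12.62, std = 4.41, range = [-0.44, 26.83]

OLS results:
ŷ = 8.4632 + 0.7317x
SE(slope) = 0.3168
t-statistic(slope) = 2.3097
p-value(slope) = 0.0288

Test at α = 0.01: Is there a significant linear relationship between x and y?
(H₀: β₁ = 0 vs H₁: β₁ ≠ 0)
Since p-value = 0.0288 ≥ α = 0.01, fail to reject H₀ — the slope is not significantly different from 0.

Hypothesis test for the slope coefficient:

H₀: β₁ = 0 (no linear relationship)
H₁: β₁ ≠ 0 (linear relationship exists)

Test statistic: t = β̂₁ / SE(β̂₁) = 0.7317 / 0.3168 = 2.3097

With df = 27, the two-sided p-value for |t| = 2.3097 is 0.0288.

Decision rule: reject H₀ if p-value < α.
p-value = 0.0288 ≥ α = 0.01 → fail to reject H₀.

There is not sufficient evidence at the 1% significance level to conclude that a linear relationship exists between x and y.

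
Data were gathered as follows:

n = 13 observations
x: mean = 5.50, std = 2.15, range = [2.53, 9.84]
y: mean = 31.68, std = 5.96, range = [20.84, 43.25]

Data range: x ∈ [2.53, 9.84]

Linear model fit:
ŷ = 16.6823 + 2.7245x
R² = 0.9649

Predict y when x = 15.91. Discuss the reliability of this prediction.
ŷ = 60.0291, but this is extrapolation (above the data range [2.53, 9.84]) and may be unreliable.

Prediction calculation:
ŷ = 16.6823 + 2.7245 × 15.91
ŷ = 60.0291

Reliability:
- Data range: x ∈ [2.53, 9.84]
- Prediction point: x = 15.91 is 6.07 units above the observed range → this is EXTRAPOLATION, not interpolation

Why that matters here:
- Real relationships often flatten, saturate, or turn nonlinear at extremes
- The standard error of prediction grows with (x − x̄)², and x = 15.91 is far from x̄ = 5.50

Report the number if required, but flag clearly that it is an extrapolation.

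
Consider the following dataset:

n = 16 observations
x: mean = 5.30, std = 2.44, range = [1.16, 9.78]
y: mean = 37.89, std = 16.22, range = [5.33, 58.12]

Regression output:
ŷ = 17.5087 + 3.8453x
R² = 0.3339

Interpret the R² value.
The model explains 33.39% of the variance in y (R² = 0.3339), leaving 66.61% unexplained; the fit is moderate.

R² = 1 − SS_res/SS_tot compares the residual scatter to the total scatter of y about its mean.

Here R² = 0.3339:
- Explained: 33.39% of the variation in y
- Unexplained (residual): 100% − 33.39% = 66.61%
- Rule of thumb (below 0.3 weak; 0.3 to below 0.7 moderate; 0.7 and above strong) → moderate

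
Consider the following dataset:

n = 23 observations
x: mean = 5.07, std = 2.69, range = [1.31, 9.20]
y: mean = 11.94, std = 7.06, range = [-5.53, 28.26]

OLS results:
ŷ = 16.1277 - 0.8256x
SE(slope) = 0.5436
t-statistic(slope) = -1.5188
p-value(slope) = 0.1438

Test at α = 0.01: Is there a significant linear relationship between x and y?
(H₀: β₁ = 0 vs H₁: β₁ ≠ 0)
p-value = 0.1438 ≥ α = 0.01, so we fail to reject H₀. The relationship is not significant.

Hypothesis test for the slope coefficient:

H₀: β₁ = 0 (no linear relationship)
H₁: β₁ ≠ 0 (linear relationship exists)

Test statistic: t = β̂₁ / SE(β̂₁) = -0.8256 / 0.5436 = -1.5188

The p-value (0.1438) is the probability, under H₀, of a t-statistic at least as extreme as |t| = 1.5188 (two-sided, df = n − 2 = 21).

Decision rule: reject H₀ if p-value < α.
p-value = 0.1438 ≥ α = 0.01 → fail to reject H₀.

There is not sufficient evidence at the 1% significance level to conclude that a linear relationship exists between x and y.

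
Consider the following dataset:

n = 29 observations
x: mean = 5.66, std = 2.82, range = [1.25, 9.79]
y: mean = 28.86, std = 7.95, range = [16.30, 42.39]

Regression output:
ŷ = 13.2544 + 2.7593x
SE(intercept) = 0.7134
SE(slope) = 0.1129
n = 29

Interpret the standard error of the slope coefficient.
SE(β̂₁) = 0.1129 is the estimated standard deviation of the slope estimate across repeated samples; relative to β̂₁ = 2.7593 that is 4.1%, a precise estimate.

What SE measures:
- The standard error quantifies the sampling variability of the coefficient estimate
- It is the estimated standard deviation of β̂₁ across hypothetical repeated samples of the same size
- Smaller SE → more precise estimate

Relative precision:
- SE / |β̂₁| = 0.1129 / 2.7593 = 4.1%
- Rule of thumb (under 20%: precise; 20% to under 50%: moderately precise; 50% or more: imprecise) → precise

Rough 95% range (±2 SE): 2.7593 ± 0.2258 → (2.5335, 2.9851).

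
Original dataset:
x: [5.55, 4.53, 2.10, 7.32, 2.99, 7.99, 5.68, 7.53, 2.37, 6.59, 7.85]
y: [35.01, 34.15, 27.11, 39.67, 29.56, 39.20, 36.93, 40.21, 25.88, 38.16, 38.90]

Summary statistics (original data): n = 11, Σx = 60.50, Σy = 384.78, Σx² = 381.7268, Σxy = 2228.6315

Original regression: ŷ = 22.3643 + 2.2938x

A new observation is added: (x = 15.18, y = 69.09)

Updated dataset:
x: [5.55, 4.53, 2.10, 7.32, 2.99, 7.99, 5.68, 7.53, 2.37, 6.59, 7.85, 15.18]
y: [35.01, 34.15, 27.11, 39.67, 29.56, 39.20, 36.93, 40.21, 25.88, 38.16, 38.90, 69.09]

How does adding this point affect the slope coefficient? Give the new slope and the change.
The slope changes from 2.2938 to 3.0771 (change of +0.7833, or +34.1%).

x = 15.18 lies well outside the original x-range [2.10, 7.99] (x̄ ≈ 5.50), so this observation has high leverage and can move the slope substantially.

Step 1: Update the sums with the new point (n goes from 11 to 12)
Σx  = 60.50 + 15.18 = 75.68
Σy  = 384.78 + 69.09 = 453.87
Σx² = 381.7268 + 15.18² = 381.7268 + 230.4324 = 612.1592
Σxy = 2228.6315 + 15.18×69.09 = 2228.6315 + 1048.7862 = 3277.4177

Step 2: Recompute the slope with b₁ = (nΣxy − ΣxΣy) / (nΣx² − (Σx)²)
Numerator   = 12×3277.4177 − 75.68×453.87 = 39329.0124 − 34348.8816 = 4980.1308
Denominator = 12×612.1592 − 75.68² = 7345.9104 − 5727.4624 = 1618.4480
b₁(new) = 4980.1308 / 1618.4480 = 3.0771

(Same formula on the original sums: (11×2228.6315 − 60.50×384.78) / (11×381.7268 − 60.50²) = 1235.7565 / 538.7448 = 2.2938, matching the given fit.)

Step 3: Change in slope
Δβ₁ = 3.0771 − 2.2938 = +0.7833
Relative change = +0.7833 / 2.2938 × 100% = +34.1%
→ the slope increases when the point is added.

Because the point sits above the extension of the original line at a high-leverage x, it tilts the fit up.
In practice: check such a point for data-entry or measurement error; examine leverage (hᵢ) and Cook's distance rather than deleting it automatically.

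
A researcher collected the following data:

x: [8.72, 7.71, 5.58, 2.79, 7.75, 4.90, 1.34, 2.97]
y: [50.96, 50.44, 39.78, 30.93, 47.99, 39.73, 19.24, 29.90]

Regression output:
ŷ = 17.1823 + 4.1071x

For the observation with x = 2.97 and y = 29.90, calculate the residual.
Residual = 0.5196

The residual is the difference between the actual value and the predicted value:

Residual = y - ŷ

Step 1: Calculate predicted value
ŷ = 17.1823 + 4.1071 × 2.97
ŷ = 29.3804

Step 2: Calculate residual
Residual = 29.90 - 29.3804
Residual = 0.5196

Sign check: y > ŷ, so the point is above the line and the fit underestimates here.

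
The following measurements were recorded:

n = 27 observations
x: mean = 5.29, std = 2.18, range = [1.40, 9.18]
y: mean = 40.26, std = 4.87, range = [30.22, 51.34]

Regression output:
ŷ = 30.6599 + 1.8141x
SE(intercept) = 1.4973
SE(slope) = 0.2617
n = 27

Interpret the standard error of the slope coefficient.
SE(slope) = 0.2617 measures the uncertainty in the estimated slope. The coefficient is estimated precisely (SE/|β̂₁| = 14.4%).

SE(β̂₁) = s / √Sxx, where s is the residual standard deviation and Sxx = Σ(x − x̄)². It is the yardstick for how far β̂₁ = 1.8141 could plausibly be from the true slope.

Relative precision:
- SE / |β̂₁| = 0.2617 / 1.8141 = 14.4%
- Rule of thumb (under 20%: precise; 20% to under 50%: moderately precise; 50% or more: imprecise) → precise

Link to the t-test: t = β̂₁ / SE(β̂₁) = 1.8141 / 0.2617 = 6.9320, the statistic for H₀: β₁ = 0.

What drives SE(β̂₁): larger n (here n = 27) → smaller SE; wider spread of x values → smaller SE; more residual scatter → larger SE.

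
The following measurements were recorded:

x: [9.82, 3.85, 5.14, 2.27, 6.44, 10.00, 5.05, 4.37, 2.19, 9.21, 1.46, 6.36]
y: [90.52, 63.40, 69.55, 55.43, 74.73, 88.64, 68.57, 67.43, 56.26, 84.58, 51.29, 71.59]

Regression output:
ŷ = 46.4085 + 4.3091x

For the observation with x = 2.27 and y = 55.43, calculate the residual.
Residual = -0.7602

The residual is the difference between the actual value and the predicted value:

Residual = y - ŷ

Step 1: Calculate predicted value
ŷ = 46.4085 + 4.3091 × 2.27
ŷ = 56.1902

Step 2: Calculate residual
Residual = 55.43 - 56.1902
Residual = -0.7602

The residual is negative, so the observed y = 55.43 sits below the regression line (the line overestimates it by 0.7602).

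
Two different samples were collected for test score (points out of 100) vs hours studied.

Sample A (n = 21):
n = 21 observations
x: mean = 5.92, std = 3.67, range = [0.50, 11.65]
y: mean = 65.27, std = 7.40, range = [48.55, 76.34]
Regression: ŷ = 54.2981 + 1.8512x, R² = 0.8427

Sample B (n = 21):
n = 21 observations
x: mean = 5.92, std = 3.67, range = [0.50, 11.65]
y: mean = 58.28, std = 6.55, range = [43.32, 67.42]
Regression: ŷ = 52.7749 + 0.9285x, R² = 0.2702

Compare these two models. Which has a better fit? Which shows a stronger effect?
Model A has the better fit (R² = 0.8427 vs 0.2702). Model A shows the stronger effect (|β₁| = 1.8512 vs 0.9285).

Model Comparison:

Fit — compare R²:
- Model A: R² = 0.8427 → 84.27% of variance in test score explained
- Model B: R² = 0.2702 → 27.02% of variance in test score explained
- 0.8427 > 0.2702 → Model A has the better fit

Strength of effect — compare |β₁|:
- Model A: β₁ = 1.8512 → predicted test score rises 1.8512 points per additional hour of study time
- Model B: β₁ = 0.9285 → predicted test score rises 0.9285 points per additional hour of study time
- |1.8512| > |0.9285| → Model A shows the stronger marginal effect

Note: A steeper slope doesn't make a better model if the scatter around the line is large.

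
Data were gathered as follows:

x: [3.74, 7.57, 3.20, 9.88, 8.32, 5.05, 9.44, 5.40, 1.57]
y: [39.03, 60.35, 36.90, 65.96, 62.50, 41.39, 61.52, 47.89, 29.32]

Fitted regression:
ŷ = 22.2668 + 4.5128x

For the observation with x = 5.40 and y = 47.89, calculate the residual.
Residual = 1.2541

The residual is the difference between the actual value and the predicted value:

Residual = y - ŷ

Step 1: Calculate predicted value
ŷ = 22.2668 + 4.5128 × 5.40
ŷ = 46.6359

Step 2: Calculate residual
Residual = 47.89 - 46.6359
Residual = 1.2541

Sign check: y > ŷ, so the point is above the line and the fit underestimates here.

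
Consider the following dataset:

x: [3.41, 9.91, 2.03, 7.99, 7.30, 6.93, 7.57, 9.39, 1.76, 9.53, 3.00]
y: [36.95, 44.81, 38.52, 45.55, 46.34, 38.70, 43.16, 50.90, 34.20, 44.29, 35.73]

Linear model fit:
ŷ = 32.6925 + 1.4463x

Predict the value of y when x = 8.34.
ŷ = 44.7546

Plug x = 8.34 into the fitted line:

ŷ = 32.6925 + 1.4463 × 8.34
ŷ = 32.6925 + 12.0621
ŷ = 44.7546

This is the fitted mean response at that x — an individual observation would come with a wider prediction interval.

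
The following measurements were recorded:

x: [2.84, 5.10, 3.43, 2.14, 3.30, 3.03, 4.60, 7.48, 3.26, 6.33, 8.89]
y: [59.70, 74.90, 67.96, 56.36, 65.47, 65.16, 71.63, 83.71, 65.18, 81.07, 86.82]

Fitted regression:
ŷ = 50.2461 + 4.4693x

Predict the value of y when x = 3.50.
ŷ = 65.8887

Plug x = 3.50 into the fitted line:

ŷ = 50.2461 + 4.4693 × 3.50
ŷ = 50.2461 + 15.6426
ŷ = 65.8887

This is a point prediction; actual observations scatter around it by roughly the residual standard deviation.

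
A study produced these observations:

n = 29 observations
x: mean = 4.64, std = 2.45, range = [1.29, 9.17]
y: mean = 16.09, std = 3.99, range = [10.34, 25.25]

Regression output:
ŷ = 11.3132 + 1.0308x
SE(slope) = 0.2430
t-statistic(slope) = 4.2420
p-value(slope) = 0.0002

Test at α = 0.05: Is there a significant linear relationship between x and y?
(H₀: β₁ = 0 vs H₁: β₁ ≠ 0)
Reject H₀: p-value = 0.0002 < α = 0.05. The linear relationship is significant at the 5% level.

Hypothesis test for the slope coefficient:

H₀: β₁ = 0 (no linear relationship)
H₁: β₁ ≠ 0 (linear relationship exists)

Test statistic: t = β̂₁ / SE(β̂₁) = 1.0308 / 0.2430 = 4.2420

With df = 27, the two-sided p-value for |t| = 4.2420 is 0.0002.

Decision rule: reject H₀ if p-value < α.
p-value = 0.0002 < α = 0.05 → reject H₀.

There is sufficient evidence at the 5% significance level to conclude that a linear relationship exists between x and y.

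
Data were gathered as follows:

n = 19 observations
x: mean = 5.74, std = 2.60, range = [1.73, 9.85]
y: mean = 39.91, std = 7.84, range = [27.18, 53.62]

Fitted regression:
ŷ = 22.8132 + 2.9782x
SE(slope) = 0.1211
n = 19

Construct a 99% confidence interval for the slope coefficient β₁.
The 99% CI for β₁ is (2.6272, 3.3292)

Confidence interval for the slope:

The 99% CI for β₁ is: β̂₁ ± t*(α/2, n-2) × SE(β̂₁)

Step 1: Find critical t-value
- Confidence level = 0.99
- Degrees of freedom = n - 2 = 19 - 2 = 17
- t*(α/2, 17) = 2.8982

Step 2: Calculate margin of error
Margin = 2.8982 × 0.1211 = 0.3510

Step 3: Construct interval
CI = 2.9782 ± 0.3510
CI = (2.6272, 3.3292)

Interpretation: intervals built this way capture the true β₁ in 99% of repeated samples; here the plausible range for the per-unit effect of x on y is 2.6272 to 3.3292.
Both endpoints are positive, so the data support a genuinely positive slope at this confidence level.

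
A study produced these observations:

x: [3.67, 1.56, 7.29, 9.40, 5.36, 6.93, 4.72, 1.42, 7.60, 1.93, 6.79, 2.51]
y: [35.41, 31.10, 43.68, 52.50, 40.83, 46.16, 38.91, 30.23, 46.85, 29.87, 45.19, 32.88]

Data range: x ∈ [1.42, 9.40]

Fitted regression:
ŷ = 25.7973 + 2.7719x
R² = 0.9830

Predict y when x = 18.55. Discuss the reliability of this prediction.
The equation gives ŷ = 77.2160; however x = 18.55 is 9.15 units above the observed range, so this extrapolated value should not be trusted.

Prediction calculation:
ŷ = 25.7973 + 2.7719 × 18.55
ŷ = 77.2160

Reliability:
- Data range: x ∈ [1.42, 9.40]
- Prediction point: x = 18.55 is 9.15 units above the observed range → this is EXTRAPOLATION, not interpolation

Why that matters here:
- There are no observations near this x to validate the fitted line there
- R² describes fit only over the sampled x values; it says nothing about behaviour beyond them
- The standard error of prediction grows with (x − x̄)², and x = 18.55 is far from x̄ = 4.93

The R² = 0.9830 only validates the fit within [1.42, 9.40]; treat ŷ = 77.2160 with caution.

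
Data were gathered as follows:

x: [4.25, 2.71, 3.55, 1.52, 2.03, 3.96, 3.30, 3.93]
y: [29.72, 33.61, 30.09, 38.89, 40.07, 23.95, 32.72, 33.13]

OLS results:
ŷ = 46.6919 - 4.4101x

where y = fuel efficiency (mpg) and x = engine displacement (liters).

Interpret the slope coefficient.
On average, fuel efficiency is about 4.4101 mpg lower for every extra liter of engine displacement.

The slope coefficient β₁ = -4.4101 represents the marginal effect of engine displacement on fuel efficiency.

Interpretation:
- Engine displacement up by 1 liter → predicted fuel efficiency decreases by 4.4101 mpg
- The effect is assumed constant over the observed range of x (linearity)
- The slope describes association in these data, not necessarily a causal effect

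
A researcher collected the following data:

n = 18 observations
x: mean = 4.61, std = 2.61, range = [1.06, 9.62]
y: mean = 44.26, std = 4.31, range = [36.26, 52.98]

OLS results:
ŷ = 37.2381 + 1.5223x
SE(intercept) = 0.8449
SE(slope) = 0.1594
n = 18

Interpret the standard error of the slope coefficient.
SE(β̂₁) = 0.1594 is the estimated standard deviation of the slope estimate across repeated samples; relative to β̂₁ = 1.5223 that is 10.5%, a precise estimate.

SE(β̂₁) = s / √Sxx, where s is the residual standard deviation and Sxx = Σ(x − x̄)². It is the yardstick for how far β̂₁ = 1.5223 could plausibly be from the true slope.

Relative precision:
- SE / |β̂₁| = 0.1594 / 1.5223 = 10.5%
- Rule of thumb (under 20%: precise; 20% to under 50%: moderately precise; 50% or more: imprecise) → precise

Rough 95% range (±2 SE): 1.5223 ± 0.3188 → (1.2035, 1.8411).

What drives SE(β̂₁): more residual scatter → larger SE; larger n (here n = 18) → smaller SE.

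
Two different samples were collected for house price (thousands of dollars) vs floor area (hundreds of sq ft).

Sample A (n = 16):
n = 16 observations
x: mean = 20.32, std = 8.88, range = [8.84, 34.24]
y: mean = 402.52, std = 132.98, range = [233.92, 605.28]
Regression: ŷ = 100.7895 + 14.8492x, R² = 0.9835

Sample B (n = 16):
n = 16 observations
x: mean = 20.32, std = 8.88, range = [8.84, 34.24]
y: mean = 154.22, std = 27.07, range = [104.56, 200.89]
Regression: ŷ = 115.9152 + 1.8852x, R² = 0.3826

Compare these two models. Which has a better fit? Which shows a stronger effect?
Model A has the better fit (R² = 0.9835 vs 0.3826). Model A shows the stronger effect (|β₁| = 14.8492 vs 1.8852).

Model Comparison:

Fit — compare R²:
- Model A: R² = 0.9835 → 98.35% of variance in house price explained
- Model B: R² = 0.3826 → 38.26% of variance in house price explained
- 0.9835 > 0.3826 → Model A has the better fit

Which has the larger per-hundred sq ft effect? (|β₁|)
- Model A: β₁ = 14.8492 → predicted house price rises 14.8492 thousand dollars per additional hundred sq ft of floor area
- Model B: β₁ = 1.8852 → predicted house price rises 1.8852 thousand dollars per additional hundred sq ft of floor area
- |14.8492| > |1.8852| → Model A shows the stronger marginal effect

Notes:
- R² measures how tightly points cluster around the line; β₁ measures how steep the line is — they answer different questions.
- A steeper slope doesn't make a better model if the scatter around the line is large.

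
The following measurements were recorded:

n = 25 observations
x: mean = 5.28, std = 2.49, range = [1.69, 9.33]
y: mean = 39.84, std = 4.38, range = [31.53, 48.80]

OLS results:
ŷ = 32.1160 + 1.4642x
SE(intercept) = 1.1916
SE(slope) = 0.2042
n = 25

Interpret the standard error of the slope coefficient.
SE(slope) = 0.2042 measures the uncertainty in the estimated slope. The coefficient is estimated precisely (SE/|β̂₁| = 13.9%).

SE(β̂₁) = 0.2042 says: if we drew many samples of n = 25 from the same population and refit each time, the fitted slopes would scatter with a standard deviation of roughly 0.2042 around the true β₁.

Relative precision:
- SE / |β̂₁| = 0.2042 / 1.4642 = 13.9%
- Rule of thumb (under 20%: precise; 20% to under 50%: moderately precise; 50% or more: imprecise) → precise

Rough 95% range (±2 SE): 1.4642 ± 0.4084 → (1.0558, 1.8726).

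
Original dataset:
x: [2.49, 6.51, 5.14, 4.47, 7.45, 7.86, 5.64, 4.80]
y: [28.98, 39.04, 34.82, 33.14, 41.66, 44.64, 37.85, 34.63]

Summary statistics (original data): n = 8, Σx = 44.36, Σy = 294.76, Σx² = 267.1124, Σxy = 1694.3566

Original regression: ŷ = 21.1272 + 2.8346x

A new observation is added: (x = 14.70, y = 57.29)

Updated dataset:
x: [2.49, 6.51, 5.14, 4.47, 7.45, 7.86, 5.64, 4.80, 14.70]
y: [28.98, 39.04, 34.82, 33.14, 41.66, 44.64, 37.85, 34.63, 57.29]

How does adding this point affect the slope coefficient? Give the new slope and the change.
The slope changes from 2.8346 to 2.3661 (change of -0.4685, or -16.5%).

The new point has HIGH LEVERAGE: x = 14.70 is far from the original mean x̄ = 44.36/8 ≈ 5.55 (original range [2.49, 7.86]).

Step 1: Update the sums with the new point (n goes from 8 to 9)
Σx  = 44.36 + 14.70 = 59.06
Σy  = 294.76 + 57.29 = 352.05
Σx² = 267.1124 + 14.70² = 267.1124 + 216.0900 = 483.2024
Σxy = 1694.3566 + 14.70×57.29 = 1694.3566 + 842.1630 = 2536.5196

Step 2: Recompute the slope with b₁ = (nΣxy − ΣxΣy) / (nΣx² − (Σx)²)
Numerator   = 9×2536.5196 − 59.06×352.05 = 22828.6764 − 20792.0730 = 2036.6034
Denominator = 9×483.2024 − 59.06² = 4348.8216 − 3488.0836 = 860.7380
b₁(new) = 2036.6034 / 860.7380 = 2.3661

(Same formula on the original sums: (8×1694.3566 − 44.36×294.76) / (8×267.1124 − 44.36²) = 479.2992 / 169.0896 = 2.8346, matching the given fit.)

Step 3: Change in slope
Δβ₁ = 2.3661 − 2.8346 = -0.4685
Relative change = -0.4685 / 2.8346 × 100% = -16.5%
→ the slope decreases when the point is added.

Because the point sits below the extension of the original line at a high-leverage x, it tilts the fit down.
In practice: examine leverage (hᵢ) and Cook's distance rather than deleting it automatically; investigate whether it comes from the same population as the rest of the sample.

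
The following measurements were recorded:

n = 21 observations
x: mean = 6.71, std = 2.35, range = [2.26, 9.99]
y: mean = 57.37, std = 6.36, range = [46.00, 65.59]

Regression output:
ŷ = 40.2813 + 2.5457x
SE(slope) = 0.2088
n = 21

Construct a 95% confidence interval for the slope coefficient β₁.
The 95% CI for β₁ is (2.1087, 2.9827)

Confidence interval for the slope:

The 95% CI for β₁ is: β̂₁ ± t*(α/2, n-2) × SE(β̂₁)

Step 1: Find critical t-value
- Confidence level = 0.95
- Degrees of freedom = n - 2 = 21 - 2 = 19
- t*(α/2, 19) = 2.0930

Step 2: Calculate margin of error
Margin = 2.0930 × 0.2088 = 0.4370

Step 3: Construct interval
CI = 2.5457 ± 0.4370
CI = (2.1087, 2.9827)

Interpretation: each one-unit increase in x is associated with a change in mean y of between 2.1087 and 2.9827, with 95% confidence.
The interval does not include 0, suggesting a significant linear relationship.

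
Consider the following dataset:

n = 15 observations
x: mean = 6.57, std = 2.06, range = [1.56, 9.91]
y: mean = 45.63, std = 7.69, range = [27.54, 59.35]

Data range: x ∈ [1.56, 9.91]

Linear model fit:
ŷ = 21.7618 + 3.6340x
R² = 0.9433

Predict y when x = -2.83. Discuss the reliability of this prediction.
The equation gives ŷ = 11.4776; however x = -2.83 is 4.39 units below the observed range, so this extrapolated value should not be trusted.

Prediction calculation:
ŷ = 21.7618 + 3.6340 × (-2.83)
ŷ = 11.4776

Reliability:
- Data range: x ∈ [1.56, 9.91]
- Prediction point: x = -2.83 is 4.39 units below the observed range → this is EXTRAPOLATION, not interpolation

Why that matters here:
- The linear relationship may not hold outside the observed range
- There are no observations near this x to validate the fitted line there
- Real relationships often flatten, saturate, or turn nonlinear at extremes

A defensible statement: 'if the linear trend continued to x = -2.83, y would be about 11.4776' — the premise is untested.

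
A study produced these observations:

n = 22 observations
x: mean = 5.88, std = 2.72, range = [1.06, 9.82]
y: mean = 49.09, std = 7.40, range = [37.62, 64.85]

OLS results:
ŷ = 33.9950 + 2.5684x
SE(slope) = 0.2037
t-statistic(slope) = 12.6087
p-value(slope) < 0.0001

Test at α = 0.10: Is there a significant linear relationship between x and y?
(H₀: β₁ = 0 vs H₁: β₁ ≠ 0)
p-value < 0.0001 < α = 0.10, so we reject H₀. The relationship is significant.

Hypothesis test for the slope coefficient:

H₀: β₁ = 0 (no linear relationship)
H₁: β₁ ≠ 0 (linear relationship exists)

Test statistic: t = β̂₁ / SE(β̂₁) = 2.5684 / 0.2037 = 12.6087

With df = 20, the two-sided p-value for |t| = 12.6087 is <0.0001.

Decision rule: reject H₀ if p-value < α.
p-value < 0.0001 < α = 0.10 → reject H₀.

At α = 0.10 the data do provide convincing evidence of a nonzero slope.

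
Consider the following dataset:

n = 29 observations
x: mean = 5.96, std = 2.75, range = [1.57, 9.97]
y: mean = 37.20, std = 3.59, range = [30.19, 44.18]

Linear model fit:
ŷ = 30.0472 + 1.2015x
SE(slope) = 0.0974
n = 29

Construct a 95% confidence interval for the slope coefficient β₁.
The 95% CI for β₁ is (1.0017, 1.4013)

Confidence interval for the slope:

The 95% CI for β₁ is: β̂₁ ± t*(α/2, n-2) × SE(β̂₁)

Step 1: Find critical t-value
- Confidence level = 0.95
- Degrees of freedom = n - 2 = 29 - 2 = 27
- t*(α/2, 27) = 2.0518

Step 2: Calculate margin of error
Margin = 2.0518 × 0.0974 = 0.1998

Step 3: Construct interval
CI = 1.2015 ± 0.1998
CI = (1.0017, 1.4013)

Interpretation: intervals built this way capture the true β₁ in 95% of repeated samples; here the plausible range for the per-unit effect of x on y is 1.0017 to 1.4013.
The interval does not include 0, suggesting a significant linear relationship.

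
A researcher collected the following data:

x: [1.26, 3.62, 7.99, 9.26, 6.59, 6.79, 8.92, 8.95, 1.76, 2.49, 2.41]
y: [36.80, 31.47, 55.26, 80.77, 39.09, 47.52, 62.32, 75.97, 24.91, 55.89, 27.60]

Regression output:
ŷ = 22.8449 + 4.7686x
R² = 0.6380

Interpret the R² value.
The model explains 63.80% of the variance in y (R² = 0.6380), leaving 36.20% unexplained; the fit is moderate.

The coefficient of determination R² is the fraction of the total variation in y that the fitted line accounts for.

Here R² = 0.6380:
- Explained: 63.80% of the variation in y
- Unexplained (residual): 100% − 63.80% = 36.20%
- Rule of thumb (below 0.3 weak; 0.3 to below 0.7 moderate; 0.7 and above strong) → moderate

Calculation: R² = 1 − (SS_res / SS_tot), where SS_res is the sum of squared residuals and SS_tot the total sum of squares.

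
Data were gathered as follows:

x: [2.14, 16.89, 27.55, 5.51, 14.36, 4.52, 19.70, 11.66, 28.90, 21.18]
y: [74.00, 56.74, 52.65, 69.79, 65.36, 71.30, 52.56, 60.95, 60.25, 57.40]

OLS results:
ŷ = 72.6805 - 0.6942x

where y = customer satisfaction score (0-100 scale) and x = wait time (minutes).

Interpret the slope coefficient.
For each additional minute of wait time, predicted satisfaction score decreases by approximately 0.6942 points.

The slope β₁ = -0.6942 gives the rate at which the fitted satisfaction score changes with wait time.

Interpretation:
- Wait time up by 1 minute → predicted satisfaction score decreases by 0.6942 points
- The effect is assumed constant over the observed range of x (linearity)
- The slope describes association in these data, not necessarily a causal effect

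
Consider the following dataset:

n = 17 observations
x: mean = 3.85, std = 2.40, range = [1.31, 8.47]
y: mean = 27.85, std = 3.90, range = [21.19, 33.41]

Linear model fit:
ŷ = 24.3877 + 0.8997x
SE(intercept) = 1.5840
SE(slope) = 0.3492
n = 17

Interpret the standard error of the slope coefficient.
SE(slope) = 0.3492 measures the uncertainty in the estimated slope. The coefficient is estimated with moderate precision (SE/|β̂₁| = 38.8%).

SE(β̂₁) = s / √Sxx, where s is the residual standard deviation and Sxx = Σ(x − x̄)². It is the yardstick for how far β̂₁ = 0.8997 could plausibly be from the true slope.

Relative precision:
- SE / |β̂₁| = 0.3492 / 0.8997 = 38.8%
- Rule of thumb (under 20%: precise; 20% to under 50%: moderately precise; 50% or more: imprecise) → moderately precise

Rough 95% range (±2 SE): 0.8997 ± 0.6984 → (0.2013, 1.5981).

What drives SE(β̂₁): more residual scatter → larger SE.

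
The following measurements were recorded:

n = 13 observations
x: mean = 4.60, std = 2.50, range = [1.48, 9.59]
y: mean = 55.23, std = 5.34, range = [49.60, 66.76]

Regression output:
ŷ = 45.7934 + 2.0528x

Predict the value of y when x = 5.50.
ŷ = 57.0838

Plug x = 5.50 into the fitted line:

ŷ = 45.7934 + 2.0528 × 5.50
ŷ = 45.7934 + 11.2904
ŷ = 57.0838

This is a point prediction; actual observations scatter around it by roughly the residual standard deviation.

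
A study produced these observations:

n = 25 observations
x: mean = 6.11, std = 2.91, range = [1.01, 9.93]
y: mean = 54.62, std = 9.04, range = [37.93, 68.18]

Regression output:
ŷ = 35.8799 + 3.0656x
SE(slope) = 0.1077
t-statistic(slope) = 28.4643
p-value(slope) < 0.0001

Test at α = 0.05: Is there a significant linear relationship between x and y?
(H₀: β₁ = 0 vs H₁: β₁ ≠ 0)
p-value < 0.0001 < α = 0.05, so we reject H₀. The relationship is significant.

Hypothesis test for the slope coefficient:

H₀: β₁ = 0 (no linear relationship)
H₁: β₁ ≠ 0 (linear relationship exists)

Test statistic: t = β̂₁ / SE(β̂₁) = 3.0656 / 0.1077 = 28.4643

With df = 23, the two-sided p-value for |t| = 28.4643 is <0.0001.

Decision rule: reject H₀ if p-value < α.
p-value < 0.0001 < α = 0.05 → reject H₀.

Conclusion: the linear association between x and y is significant at the 5% level.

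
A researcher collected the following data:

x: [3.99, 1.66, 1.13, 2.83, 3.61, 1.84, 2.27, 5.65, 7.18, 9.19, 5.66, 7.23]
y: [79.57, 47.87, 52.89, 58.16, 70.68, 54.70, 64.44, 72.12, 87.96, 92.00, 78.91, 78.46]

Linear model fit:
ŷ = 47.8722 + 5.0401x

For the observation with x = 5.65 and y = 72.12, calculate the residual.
Residual = -4.2288

The residual is the difference between the actual value and the predicted value:

Residual = y - ŷ

Step 1: Calculate predicted value
ŷ = 47.8722 + 5.0401 × 5.65
ŷ = 76.3488

Step 2: Calculate residual
Residual = 72.12 - 76.3488
Residual = -4.2288

Interpretation: the model overestimates the actual value by 4.2288 at this point (negative residual → observation lies below the fitted line).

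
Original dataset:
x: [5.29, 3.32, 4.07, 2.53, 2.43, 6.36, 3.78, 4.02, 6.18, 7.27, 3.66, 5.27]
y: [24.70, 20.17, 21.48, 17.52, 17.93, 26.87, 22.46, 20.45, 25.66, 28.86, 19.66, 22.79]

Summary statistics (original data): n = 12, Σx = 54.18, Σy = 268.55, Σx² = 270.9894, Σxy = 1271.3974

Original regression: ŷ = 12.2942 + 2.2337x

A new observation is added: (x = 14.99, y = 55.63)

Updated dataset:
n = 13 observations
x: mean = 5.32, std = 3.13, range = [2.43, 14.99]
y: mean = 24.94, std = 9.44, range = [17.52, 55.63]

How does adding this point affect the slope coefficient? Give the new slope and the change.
Adding the point moves β₁ from 2.2337 to 2.9800, i.e. it increases by 0.7463 (+33.4%).

The new point has HIGH LEVERAGE: x = 14.99 is far from the original mean x̄ = 54.18/12 ≈ 4.52 (original range [2.43, 7.27]).

Step 1: Update the sums with the new point (n goes from 12 to 13)
Σx  = 54.18 + 14.99 = 69.17
Σy  = 268.55 + 55.63 = 324.18
Σx² = 270.9894 + 14.99² = 270.9894 + 224.7001 = 495.6895
Σxy = 1271.3974 + 14.99×55.63 = 1271.3974 + 833.8937 = 2105.2911

Step 2: Recompute the slope with b₁ = (nΣxy − ΣxΣy) / (nΣx² − (Σx)²)
Numerator   = 13×2105.2911 − 69.17×324.18 = 27368.7843 − 22423.5306 = 4945.2537
Denominator = 13×495.6895 − 69.17² = 6443.9635 − 4784.4889 = 1659.4746
b₁(new) = 4945.2537 / 1659.4746 = 2.9800

(Same formula on the original sums: (12×1271.3974 − 54.18×268.55) / (12×270.9894 − 54.18²) = 706.7298 / 316.4004 = 2.2337, matching the given fit.)

Step 3: Change in slope
Δβ₁ = 2.9800 − 2.2337 = +0.7463
Relative change = +0.7463 / 2.2337 × 100% = +33.4%
→ the slope increases when the point is added.

A high-leverage point only changes the slope if it is off the original line; here y = 55.63 is above the original trend, so the slope increases.
In practice: check such a point for data-entry or measurement error; refit with and without it and report both if conclusions differ.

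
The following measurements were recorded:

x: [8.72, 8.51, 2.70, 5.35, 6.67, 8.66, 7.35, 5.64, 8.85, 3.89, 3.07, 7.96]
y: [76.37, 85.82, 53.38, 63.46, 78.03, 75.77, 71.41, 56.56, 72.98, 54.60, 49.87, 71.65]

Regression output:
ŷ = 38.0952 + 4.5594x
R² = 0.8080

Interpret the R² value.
About 80.80% of the variability in y is accounted for by the regression on x (R² = 0.8080) — a strong linear fit.

The coefficient of determination R² is the fraction of the total variation in y that the fitted line accounts for.

Here R² = 0.8080:
- Explained: 80.80% of the variation in y
- Unexplained (residual): 100% − 80.80% = 19.20%
- Rule of thumb (below 0.3 weak; 0.3 to below 0.7 moderate; 0.7 and above strong) → strong

Note: R² never decreases when predictors are added, so it should not be used alone to compare models of different size.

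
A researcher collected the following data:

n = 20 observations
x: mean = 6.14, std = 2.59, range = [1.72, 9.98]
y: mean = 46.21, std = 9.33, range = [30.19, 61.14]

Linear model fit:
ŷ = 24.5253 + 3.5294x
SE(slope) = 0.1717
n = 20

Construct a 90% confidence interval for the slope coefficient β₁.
The 90% CI for β₁ is (3.2317, 3.8271)

Confidence interval for the slope:

The 90% CI for β₁ is: β̂₁ ± t*(α/2, n-2) × SE(β̂₁)

Step 1: Find critical t-value
- Confidence level = 0.9
- Degrees of freedom = n - 2 = 20 - 2 = 18
- t*(α/2, 18) = 1.7341

Step 2: Calculate margin of error
Margin = 1.7341 × 0.1717 = 0.2977

Step 3: Construct interval
CI = 3.5294 ± 0.2977
CI = (3.2317, 3.8271)

Interpretation: intervals built this way capture the true β₁ in 90% of repeated samples; here the plausible range for the per-unit effect of x on y is 3.2317 to 3.8271.
Both endpoints are positive, so the data support a genuinely positive slope at this confidence level.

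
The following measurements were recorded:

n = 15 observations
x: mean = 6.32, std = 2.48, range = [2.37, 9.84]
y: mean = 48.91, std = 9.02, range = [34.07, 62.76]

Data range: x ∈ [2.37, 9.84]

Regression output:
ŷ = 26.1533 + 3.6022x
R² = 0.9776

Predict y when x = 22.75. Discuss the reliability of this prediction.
ŷ = 108.1034, but this is extrapolation (above the data range [2.37, 9.84]) and may be unreliable.

Prediction calculation:
ŷ = 26.1533 + 3.6022 × 22.75
ŷ = 108.1034

Reliability:
- Data range: x ∈ [2.37, 9.84]
- Prediction point: x = 22.75 is 12.91 units above the observed range → this is EXTRAPOLATION, not interpolation

Why that matters here:
- The linear relationship may not hold outside the observed range
- There are no observations near this x to validate the fitted line there

Report the number if required, but flag clearly that it is an extrapolation.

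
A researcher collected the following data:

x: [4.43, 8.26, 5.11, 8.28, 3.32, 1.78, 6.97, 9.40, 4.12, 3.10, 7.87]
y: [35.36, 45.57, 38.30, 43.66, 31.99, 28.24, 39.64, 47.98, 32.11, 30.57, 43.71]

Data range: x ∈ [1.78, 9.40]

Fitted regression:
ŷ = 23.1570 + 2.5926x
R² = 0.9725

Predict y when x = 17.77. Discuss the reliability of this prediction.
ŷ = 69.2275, but this is extrapolation (above the data range [1.78, 9.40]) and may be unreliable.

Prediction calculation:
ŷ = 23.1570 + 2.5926 × 17.77
ŷ = 69.2275

Reliability:
- Data range: x ∈ [1.78, 9.40]
- Prediction point: x = 17.77 is 8.37 units above the observed range → this is EXTRAPOLATION, not interpolation

Why that matters here:
- Real relationships often flatten, saturate, or turn nonlinear at extremes
- There are no observations near this x to validate the fitted line there
- R² describes fit only over the sampled x values; it says nothing about behaviour beyond them

Report the number if required, but flag clearly that it is an extrapolation.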